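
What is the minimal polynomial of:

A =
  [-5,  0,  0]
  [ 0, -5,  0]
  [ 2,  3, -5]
x^2 + 10*x + 25

The characteristic polynomial is χ_A(x) = (x + 5)^3, so the eigenvalues are known. The minimal polynomial is
  m_A(x) = Π_λ (x − λ)^{k_λ}
where k_λ is the size of the *largest* Jordan block for λ (equivalently, the smallest k with (A − λI)^k v = 0 for every generalised eigenvector v of λ).

  λ = -5: largest Jordan block has size 2, contributing (x + 5)^2

So m_A(x) = (x + 5)^2 = x^2 + 10*x + 25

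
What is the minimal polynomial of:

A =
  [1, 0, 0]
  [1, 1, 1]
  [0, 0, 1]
x^2 - 2*x + 1

The characteristic polynomial is χ_A(x) = (x - 1)^3, so the eigenvalues are known. The minimal polynomial is
  m_A(x) = Π_λ (x − λ)^{k_λ}
where k_λ is the size of the *largest* Jordan block for λ (equivalently, the smallest k with (A − λI)^k v = 0 for every generalised eigenvector v of λ).

  λ = 1: largest Jordan block has size 2, contributing (x − 1)^2

So m_A(x) = (x - 1)^2 = x^2 - 2*x + 1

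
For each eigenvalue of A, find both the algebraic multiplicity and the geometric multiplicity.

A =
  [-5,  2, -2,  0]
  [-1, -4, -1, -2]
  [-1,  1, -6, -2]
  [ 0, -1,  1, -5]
λ = -5: alg = 4, geom = 2

Step 1 — factor the characteristic polynomial to read off the algebraic multiplicities:
  χ_A(x) = (x + 5)^4

Step 2 — compute geometric multiplicities via the rank-nullity identity g(λ) = n − rank(A − λI):
  rank(A − (-5)·I) = 2, so dim ker(A − (-5)·I) = n − 2 = 2

Summary:
  λ = -5: algebraic multiplicity = 4, geometric multiplicity = 2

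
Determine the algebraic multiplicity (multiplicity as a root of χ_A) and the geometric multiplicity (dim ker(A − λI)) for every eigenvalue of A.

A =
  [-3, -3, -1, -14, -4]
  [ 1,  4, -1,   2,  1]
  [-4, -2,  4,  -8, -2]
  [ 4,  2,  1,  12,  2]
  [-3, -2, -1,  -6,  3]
λ = 4: alg = 5, geom = 2

Step 1 — factor the characteristic polynomial to read off the algebraic multiplicities:
  χ_A(x) = (x - 4)^5

Step 2 — compute geometric multiplicities via the rank-nullity identity g(λ) = n − rank(A − λI):
  rank(A − (4)·I) = 3, so dim ker(A − (4)·I) = n − 3 = 2

Summary:
  λ = 4: algebraic multiplicity = 5, geometric multiplicity = 2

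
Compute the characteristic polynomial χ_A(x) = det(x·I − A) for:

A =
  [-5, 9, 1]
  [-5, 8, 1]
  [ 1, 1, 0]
x^3 - 3*x^2 + 3*x - 1

Expanding det(x·I − A) (e.g. by cofactor expansion or by noting that A is similar to its Jordan form J, which has the same characteristic polynomial as A) gives
  χ_A(x) = x^3 - 3*x^2 + 3*x - 1
which factors as (x - 1)^3. The eigenvalues (with algebraic multiplicities) are λ = 1 with multiplicity 3.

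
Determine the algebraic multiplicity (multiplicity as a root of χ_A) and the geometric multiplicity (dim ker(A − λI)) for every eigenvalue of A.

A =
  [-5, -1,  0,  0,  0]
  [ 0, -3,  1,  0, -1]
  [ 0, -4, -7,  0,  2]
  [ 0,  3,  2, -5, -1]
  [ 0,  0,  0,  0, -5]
λ = -5: alg = 5, geom = 2

Step 1 — factor the characteristic polynomial to read off the algebraic multiplicities:
  χ_A(x) = (x + 5)^5

Step 2 — compute geometric multiplicities via the rank-nullity identity g(λ) = n − rank(A − λI):
  rank(A − (-5)·I) = 3, so dim ker(A − (-5)·I) = n − 3 = 2

Summary:
  λ = -5: algebraic multiplicity = 5, geometric multiplicity = 2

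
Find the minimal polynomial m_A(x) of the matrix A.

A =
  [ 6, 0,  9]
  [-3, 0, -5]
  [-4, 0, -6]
x^3

The characteristic polynomial is χ_A(x) = x^3, so the eigenvalues are known. The minimal polynomial is
  m_A(x) = Π_λ (x − λ)^{k_λ}
where k_λ is the size of the *largest* Jordan block for λ (equivalently, the smallest k with (A − λI)^k v = 0 for every generalised eigenvector v of λ).

  λ = 0: largest Jordan block has size 3, contributing (x − 0)^3

So m_A(x) = x^3 = x^3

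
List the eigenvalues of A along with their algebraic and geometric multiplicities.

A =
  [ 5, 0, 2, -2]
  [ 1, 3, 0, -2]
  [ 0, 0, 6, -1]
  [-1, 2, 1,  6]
λ = 5: alg = 4, geom = 2

Step 1 — factor the characteristic polynomial to read off the algebraic multiplicities:
  χ_A(x) = (x - 5)^4

Step 2 — compute geometric multiplicities via the rank-nullity identity g(λ) = n − rank(A − λI):
  rank(A − (5)·I) = 2, so dim ker(A − (5)·I) = n − 2 = 2

Summary:
  λ = 5: algebraic multiplicity = 4, geometric multiplicity = 2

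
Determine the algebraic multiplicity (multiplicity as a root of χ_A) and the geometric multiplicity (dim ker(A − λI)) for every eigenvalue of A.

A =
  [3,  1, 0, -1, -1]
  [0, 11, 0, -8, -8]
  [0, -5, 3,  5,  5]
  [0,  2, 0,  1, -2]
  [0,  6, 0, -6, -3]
λ = 3: alg = 5, geom = 4

Step 1 — factor the characteristic polynomial to read off the algebraic multiplicities:
  χ_A(x) = (x - 3)^5

Step 2 — compute geometric multiplicities via the rank-nullity identity g(λ) = n − rank(A − λI):
  rank(A − (3)·I) = 1, so dim ker(A − (3)·I) = n − 1 = 4

Summary:
  λ = 3: algebraic multiplicity = 5, geometric multiplicity = 4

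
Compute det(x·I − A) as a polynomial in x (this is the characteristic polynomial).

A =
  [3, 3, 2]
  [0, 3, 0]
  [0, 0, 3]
x^3 - 9*x^2 + 27*x - 27

Expanding det(x·I − A) (e.g. by cofactor expansion or by noting that A is similar to its Jordan form J, which has the same characteristic polynomial as A) gives
  χ_A(x) = x^3 - 9*x^2 + 27*x - 27
which factors as (x - 3)^3. The eigenvalues (with algebraic multiplicities) are λ = 3 with multiplicity 3.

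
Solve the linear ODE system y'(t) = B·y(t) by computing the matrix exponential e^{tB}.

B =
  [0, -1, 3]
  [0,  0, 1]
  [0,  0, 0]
e^{tB} =
  [1, -t, -t^2/2 + 3*t]
  [0, 1, t]
  [0, 0, 1]

Strategy: write B = P · J · P⁻¹ where J is a Jordan canonical form, so e^{tB} = P · e^{tJ} · P⁻¹, and e^{tJ} can be computed block-by-block.

B has Jordan form
J =
  [0, 1, 0]
  [0, 0, 1]
  [0, 0, 0]
(up to reordering of blocks).

Per-block formulas:
  For a 3×3 Jordan block J_3(0): exp(t · J_3(0)) = e^(0t)·(I + t·N + (t^2/2)·N^2), where N is the 3×3 nilpotent shift.

After assembling e^{tJ} and conjugating by P, we get:

e^{tB} =
  [1, -t, -t^2/2 + 3*t]
  [0, 1, t]
  [0, 0, 1]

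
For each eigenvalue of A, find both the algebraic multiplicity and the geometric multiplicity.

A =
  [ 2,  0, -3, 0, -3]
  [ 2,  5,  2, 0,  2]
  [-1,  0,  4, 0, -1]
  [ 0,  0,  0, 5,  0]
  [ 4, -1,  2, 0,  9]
λ = 5: alg = 5, geom = 3

Step 1 — factor the characteristic polynomial to read off the algebraic multiplicities:
  χ_A(x) = (x - 5)^5

Step 2 — compute geometric multiplicities via the rank-nullity identity g(λ) = n − rank(A − λI):
  rank(A − (5)·I) = 2, so dim ker(A − (5)·I) = n − 2 = 3

Summary:
  λ = 5: algebraic multiplicity = 5, geometric multiplicity = 3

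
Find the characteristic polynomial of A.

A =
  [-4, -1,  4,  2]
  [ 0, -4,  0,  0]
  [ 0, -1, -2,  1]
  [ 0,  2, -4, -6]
x^4 + 16*x^3 + 96*x^2 + 256*x + 256

Expanding det(x·I − A) (e.g. by cofactor expansion or by noting that A is similar to its Jordan form J, which has the same characteristic polynomial as A) gives
  χ_A(x) = x^4 + 16*x^3 + 96*x^2 + 256*x + 256
which factors as (x + 4)^4. The eigenvalues (with algebraic multiplicities) are λ = -4 with multiplicity 4.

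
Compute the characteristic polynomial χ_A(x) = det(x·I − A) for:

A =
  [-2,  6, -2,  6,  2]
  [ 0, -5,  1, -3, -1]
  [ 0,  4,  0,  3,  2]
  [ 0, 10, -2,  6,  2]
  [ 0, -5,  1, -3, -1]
x^5 + 2*x^4

Expanding det(x·I − A) (e.g. by cofactor expansion or by noting that A is similar to its Jordan form J, which has the same characteristic polynomial as A) gives
  χ_A(x) = x^5 + 2*x^4
which factors as x^4*(x + 2). The eigenvalues (with algebraic multiplicities) are λ = -2 with multiplicity 1, λ = 0 with multiplicity 4.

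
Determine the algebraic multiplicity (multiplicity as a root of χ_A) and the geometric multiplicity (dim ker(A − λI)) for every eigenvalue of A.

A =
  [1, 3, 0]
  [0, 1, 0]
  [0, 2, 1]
λ = 1: alg = 3, geom = 2

Step 1 — factor the characteristic polynomial to read off the algebraic multiplicities:
  χ_A(x) = (x - 1)^3

Step 2 — compute geometric multiplicities via the rank-nullity identity g(λ) = n − rank(A − λI):
  rank(A − (1)·I) = 1, so dim ker(A − (1)·I) = n − 1 = 2

Summary:
  λ = 1: algebraic multiplicity = 3, geometric multiplicity = 2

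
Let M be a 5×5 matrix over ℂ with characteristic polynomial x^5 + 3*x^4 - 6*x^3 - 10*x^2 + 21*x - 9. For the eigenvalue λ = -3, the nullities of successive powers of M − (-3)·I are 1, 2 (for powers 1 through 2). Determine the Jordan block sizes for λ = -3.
Block sizes for λ = -3: [2]

From the dimensions of kernels of powers, the number of Jordan blocks of size at least j is d_j − d_{j−1} where d_j = dim ker(N^j) (with d_0 = 0). Computing the differences gives [1, 1].
The number of blocks of size exactly k is (#blocks of size ≥ k) − (#blocks of size ≥ k + 1), so the partition is: 1 block(s) of size 2.
In nonincreasing order the block sizes are [2].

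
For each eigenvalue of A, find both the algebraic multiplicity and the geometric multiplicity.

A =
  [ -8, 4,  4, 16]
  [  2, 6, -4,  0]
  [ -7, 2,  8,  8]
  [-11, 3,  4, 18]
λ = 6: alg = 4, geom = 2

Step 1 — factor the characteristic polynomial to read off the algebraic multiplicities:
  χ_A(x) = (x - 6)^4

Step 2 — compute geometric multiplicities via the rank-nullity identity g(λ) = n − rank(A − λI):
  rank(A − (6)·I) = 2, so dim ker(A − (6)·I) = n − 2 = 2

Summary:
  λ = 6: algebraic multiplicity = 4, geometric multiplicity = 2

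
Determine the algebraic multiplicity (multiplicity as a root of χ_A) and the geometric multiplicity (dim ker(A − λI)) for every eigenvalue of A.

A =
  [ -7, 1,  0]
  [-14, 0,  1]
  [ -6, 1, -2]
λ = -3: alg = 3, geom = 1

Step 1 — factor the characteristic polynomial to read off the algebraic multiplicities:
  χ_A(x) = (x + 3)^3

Step 2 — compute geometric multiplicities via the rank-nullity identity g(λ) = n − rank(A − λI):
  rank(A − (-3)·I) = 2, so dim ker(A − (-3)·I) = n − 2 = 1

Summary:
  λ = -3: algebraic multiplicity = 3, geometric multiplicity = 1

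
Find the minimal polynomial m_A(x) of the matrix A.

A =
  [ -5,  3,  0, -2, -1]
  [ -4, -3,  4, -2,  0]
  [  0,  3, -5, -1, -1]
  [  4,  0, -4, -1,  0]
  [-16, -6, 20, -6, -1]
x^2 + 6*x + 9

The characteristic polynomial is χ_A(x) = (x + 3)^5, so the eigenvalues are known. The minimal polynomial is
  m_A(x) = Π_λ (x − λ)^{k_λ}
where k_λ is the size of the *largest* Jordan block for λ (equivalently, the smallest k with (A − λI)^k v = 0 for every generalised eigenvector v of λ).

  λ = -3: largest Jordan block has size 2, contributing (x + 3)^2

So m_A(x) = (x + 3)^2 = x^2 + 6*x + 9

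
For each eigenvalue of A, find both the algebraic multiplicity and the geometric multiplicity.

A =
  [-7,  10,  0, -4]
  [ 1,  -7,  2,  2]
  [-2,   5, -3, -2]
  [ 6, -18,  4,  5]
λ = -3: alg = 4, geom = 2

Step 1 — factor the characteristic polynomial to read off the algebraic multiplicities:
  χ_A(x) = (x + 3)^4

Step 2 — compute geometric multiplicities via the rank-nullity identity g(λ) = n − rank(A − λI):
  rank(A − (-3)·I) = 2, so dim ker(A − (-3)·I) = n − 2 = 2

Summary:
  λ = -3: algebraic multiplicity = 4, geometric multiplicity = 2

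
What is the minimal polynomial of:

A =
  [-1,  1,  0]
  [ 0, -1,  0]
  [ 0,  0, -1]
x^2 + 2*x + 1

The characteristic polynomial is χ_A(x) = (x + 1)^3, so the eigenvalues are known. The minimal polynomial is
  m_A(x) = Π_λ (x − λ)^{k_λ}
where k_λ is the size of the *largest* Jordan block for λ (equivalently, the smallest k with (A − λI)^k v = 0 for every generalised eigenvector v of λ).

  λ = -1: largest Jordan block has size 2, contributing (x + 1)^2

So m_A(x) = (x + 1)^2 = x^2 + 2*x + 1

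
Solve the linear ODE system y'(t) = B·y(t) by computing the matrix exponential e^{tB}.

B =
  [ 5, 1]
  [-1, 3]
e^{tB} =
  [t*exp(4*t) + exp(4*t), t*exp(4*t)]
  [-t*exp(4*t), -t*exp(4*t) + exp(4*t)]

Strategy: write B = P · J · P⁻¹ where J is a Jordan canonical form, so e^{tB} = P · e^{tJ} · P⁻¹, and e^{tJ} can be computed block-by-block.

B has Jordan form
J =
  [4, 1]
  [0, 4]
(up to reordering of blocks).

Per-block formulas:
  For a 2×2 Jordan block J_2(4): exp(t · J_2(4)) = e^(4t)·(I + t·N), where N is the 2×2 nilpotent shift.

After assembling e^{tJ} and conjugating by P, we get:

e^{tB} =
  [t*exp(4*t) + exp(4*t), t*exp(4*t)]
  [-t*exp(4*t), -t*exp(4*t) + exp(4*t)]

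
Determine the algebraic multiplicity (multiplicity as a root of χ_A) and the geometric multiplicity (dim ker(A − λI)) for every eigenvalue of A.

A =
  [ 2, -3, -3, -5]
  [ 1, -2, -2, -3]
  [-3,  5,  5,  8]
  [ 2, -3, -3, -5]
λ = 0: alg = 4, geom = 2

Step 1 — factor the characteristic polynomial to read off the algebraic multiplicities:
  χ_A(x) = x^4

Step 2 — compute geometric multiplicities via the rank-nullity identity g(λ) = n − rank(A − λI):
  rank(A − (0)·I) = 2, so dim ker(A − (0)·I) = n − 2 = 2

Summary:
  λ = 0: algebraic multiplicity = 4, geometric multiplicity = 2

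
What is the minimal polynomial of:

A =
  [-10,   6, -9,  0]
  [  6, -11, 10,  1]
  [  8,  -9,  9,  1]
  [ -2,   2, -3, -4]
x^3 + 12*x^2 + 48*x + 64

The characteristic polynomial is χ_A(x) = (x + 4)^4, so the eigenvalues are known. The minimal polynomial is
  m_A(x) = Π_λ (x − λ)^{k_λ}
where k_λ is the size of the *largest* Jordan block for λ (equivalently, the smallest k with (A − λI)^k v = 0 for every generalised eigenvector v of λ).

  λ = -4: largest Jordan block has size 3, contributing (x + 4)^3

So m_A(x) = (x + 4)^3 = x^3 + 12*x^2 + 48*x + 64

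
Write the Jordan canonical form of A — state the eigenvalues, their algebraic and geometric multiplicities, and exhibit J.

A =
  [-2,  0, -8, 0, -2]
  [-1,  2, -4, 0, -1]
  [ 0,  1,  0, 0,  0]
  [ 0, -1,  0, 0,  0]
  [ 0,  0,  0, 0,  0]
J_3(0) ⊕ J_1(0) ⊕ J_1(0)

The characteristic polynomial is
  det(x·I − A) = x^5

Eigenvalues and multiplicities (the geometric multiplicity of λ is n − rank(A − λI), which equals the number of Jordan blocks for λ):
  λ = 0: algebraic multiplicity = 5, geometric multiplicity = 3

Determining the block sizes for each eigenvalue:
  λ = 0: with am = 5 and gm = 3, the partition is not yet determined (e.g. several partitions of 5 into 3 parts exist). Let N = A − (0)·I. Computing rank(N^1) = 2, rank(N^2) = 1, rank(N^3) = 0; the number of blocks of size ≥ j is rank(N^{j−1}) − rank(N^j), giving [3, 1, 1]. So we have 1 block(s) of size 3, 2 block(s) of size 1 → block sizes [3, 1, 1]

Assembling the blocks gives a Jordan form
J =
  [0, 1, 0, 0, 0]
  [0, 0, 1, 0, 0]
  [0, 0, 0, 0, 0]
  [0, 0, 0, 0, 0]
  [0, 0, 0, 0, 0]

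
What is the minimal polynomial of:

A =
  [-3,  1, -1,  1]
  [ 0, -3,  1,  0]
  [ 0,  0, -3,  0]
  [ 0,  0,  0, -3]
x^3 + 9*x^2 + 27*x + 27

The characteristic polynomial is χ_A(x) = (x + 3)^4, so the eigenvalues are known. The minimal polynomial is
  m_A(x) = Π_λ (x − λ)^{k_λ}
where k_λ is the size of the *largest* Jordan block for λ (equivalently, the smallest k with (A − λI)^k v = 0 for every generalised eigenvector v of λ).

  λ = -3: largest Jordan block has size 3, contributing (x + 3)^3

So m_A(x) = (x + 3)^3 = x^3 + 9*x^2 + 27*x + 27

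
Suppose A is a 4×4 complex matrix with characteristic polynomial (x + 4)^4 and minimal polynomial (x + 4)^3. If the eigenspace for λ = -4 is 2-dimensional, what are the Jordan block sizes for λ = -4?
Block sizes for λ = -4: [3, 1]

Step 1 — from the characteristic polynomial, algebraic multiplicity of λ = -4 is 4. From dim ker(A − (-4)·I) = 2, there are exactly 2 Jordan blocks for λ = -4.
Step 2 — from the minimal polynomial, the factor (x + 4)^3 tells us the largest block for λ = -4 has size 3.
Step 3 — with total size 4, 2 blocks, and largest block 3, the block sizes (in nonincreasing order) are [3, 1].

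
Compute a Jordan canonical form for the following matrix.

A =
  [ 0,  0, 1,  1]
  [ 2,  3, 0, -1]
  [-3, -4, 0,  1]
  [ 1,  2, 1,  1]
J_3(1) ⊕ J_1(1)

The characteristic polynomial is
  det(x·I − A) = x^4 - 4*x^3 + 6*x^2 - 4*x + 1 = (x - 1)^4

Eigenvalues and multiplicities (the geometric multiplicity of λ is n − rank(A − λI), which equals the number of Jordan blocks for λ):
  λ = 1: algebraic multiplicity = 4, geometric multiplicity = 2

Determining the block sizes for each eigenvalue:
  λ = 1: with am = 4 and gm = 2, the partition is not yet determined (e.g. several partitions of 4 into 2 parts exist). Let N = A − (1)·I. Computing rank(N^1) = 2, rank(N^2) = 1, rank(N^3) = 0; the number of blocks of size ≥ j is rank(N^{j−1}) − rank(N^j), giving [2, 1, 1]. So we have 1 block(s) of size 3, 1 block(s) of size 1 → block sizes [3, 1]

Assembling the blocks gives a Jordan form
J =
  [1, 1, 0, 0]
  [0, 1, 1, 0]
  [0, 0, 1, 0]
  [0, 0, 0, 1]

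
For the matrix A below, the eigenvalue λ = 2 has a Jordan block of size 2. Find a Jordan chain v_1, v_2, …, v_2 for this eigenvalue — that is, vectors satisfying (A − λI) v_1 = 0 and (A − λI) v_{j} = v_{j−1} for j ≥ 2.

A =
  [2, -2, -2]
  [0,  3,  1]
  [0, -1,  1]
A Jordan chain for λ = 2 of length 2:
v_1 = (-2, 1, -1)ᵀ
v_2 = (0, 1, 0)ᵀ

Let N = A − (2)·I. We want v_2 with N^2 v_2 = 0 but N^1 v_2 ≠ 0; then v_{j-1} := N · v_j for j = 2, …, 2.

Pick v_2 = (0, 1, 0)ᵀ.
Then v_1 = N · v_2 = (-2, 1, -1)ᵀ.

Sanity check: (A − (2)·I) v_1 = (0, 0, 0)ᵀ = 0. ✓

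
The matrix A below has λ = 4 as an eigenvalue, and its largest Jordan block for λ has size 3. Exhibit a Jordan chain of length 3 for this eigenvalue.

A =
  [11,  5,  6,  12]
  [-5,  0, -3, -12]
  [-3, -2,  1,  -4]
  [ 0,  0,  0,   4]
A Jordan chain for λ = 4 of length 3:
v_1 = (6, -6, -2, 0)ᵀ
v_2 = (7, -5, -3, 0)ᵀ
v_3 = (1, 0, 0, 0)ᵀ

Let N = A − (4)·I. We want v_3 with N^3 v_3 = 0 but N^2 v_3 ≠ 0; then v_{j-1} := N · v_j for j = 3, …, 2.

Pick v_3 = (1, 0, 0, 0)ᵀ.
Then v_2 = N · v_3 = (7, -5, -3, 0)ᵀ.
Then v_1 = N · v_2 = (6, -6, -2, 0)ᵀ.

Sanity check: (A − (4)·I) v_1 = (0, 0, 0, 0)ᵀ = 0. ✓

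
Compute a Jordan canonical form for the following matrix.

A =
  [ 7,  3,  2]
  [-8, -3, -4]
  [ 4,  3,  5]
J_2(3) ⊕ J_1(3)

The characteristic polynomial is
  det(x·I − A) = x^3 - 9*x^2 + 27*x - 27 = (x - 3)^3

Eigenvalues and multiplicities (the geometric multiplicity of λ is n − rank(A − λI), which equals the number of Jordan blocks for λ):
  λ = 3: algebraic multiplicity = 3, geometric multiplicity = 2

Determining the block sizes for each eigenvalue:
  λ = 3: 2 blocks summing to 3 forces exactly one block of size 2 and the rest size 1 → block sizes [2, 1]

Assembling the blocks gives a Jordan form
J =
  [3, 1, 0]
  [0, 3, 0]
  [0, 0, 3]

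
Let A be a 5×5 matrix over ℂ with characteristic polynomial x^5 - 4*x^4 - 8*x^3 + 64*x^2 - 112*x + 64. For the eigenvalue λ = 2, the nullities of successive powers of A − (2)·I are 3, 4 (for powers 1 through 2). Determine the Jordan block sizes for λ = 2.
Block sizes for λ = 2: [2, 1, 1]

From the dimensions of kernels of powers, the number of Jordan blocks of size at least j is d_j − d_{j−1} where d_j = dim ker(N^j) (with d_0 = 0). Computing the differences gives [3, 1].
The number of blocks of size exactly k is (#blocks of size ≥ k) − (#blocks of size ≥ k + 1), so the partition is: 2 block(s) of size 1, 1 block(s) of size 2.
In nonincreasing order the block sizes are [2, 1, 1].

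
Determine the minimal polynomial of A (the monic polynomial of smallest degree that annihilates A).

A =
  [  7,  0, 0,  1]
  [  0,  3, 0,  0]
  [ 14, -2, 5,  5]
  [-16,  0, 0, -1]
x^3 - 11*x^2 + 39*x - 45

The characteristic polynomial is χ_A(x) = (x - 5)*(x - 3)^3, so the eigenvalues are known. The minimal polynomial is
  m_A(x) = Π_λ (x − λ)^{k_λ}
where k_λ is the size of the *largest* Jordan block for λ (equivalently, the smallest k with (A − λI)^k v = 0 for every generalised eigenvector v of λ).

  λ = 3: largest Jordan block has size 2, contributing (x − 3)^2
  λ = 5: largest Jordan block has size 1, contributing (x − 5)

So m_A(x) = (x - 5)*(x - 3)^2 = x^3 - 11*x^2 + 39*x - 45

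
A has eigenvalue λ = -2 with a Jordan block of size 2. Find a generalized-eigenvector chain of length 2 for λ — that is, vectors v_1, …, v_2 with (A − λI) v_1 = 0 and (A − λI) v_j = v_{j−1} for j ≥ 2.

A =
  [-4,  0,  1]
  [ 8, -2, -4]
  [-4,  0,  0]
A Jordan chain for λ = -2 of length 2:
v_1 = (-2, 8, -4)ᵀ
v_2 = (1, 0, 0)ᵀ

Let N = A − (-2)·I. We want v_2 with N^2 v_2 = 0 but N^1 v_2 ≠ 0; then v_{j-1} := N · v_j for j = 2, …, 2.

Pick v_2 = (1, 0, 0)ᵀ.
Then v_1 = N · v_2 = (-2, 8, -4)ᵀ.

Sanity check: (A − (-2)·I) v_1 = (0, 0, 0)ᵀ = 0. ✓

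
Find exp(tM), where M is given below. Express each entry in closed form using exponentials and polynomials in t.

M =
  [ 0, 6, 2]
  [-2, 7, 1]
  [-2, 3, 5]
e^{tM} =
  [-4*t*exp(4*t) + exp(4*t), 6*t*exp(4*t), 2*t*exp(4*t)]
  [-2*t*exp(4*t), 3*t*exp(4*t) + exp(4*t), t*exp(4*t)]
  [-2*t*exp(4*t), 3*t*exp(4*t), t*exp(4*t) + exp(4*t)]

Strategy: write M = P · J · P⁻¹ where J is a Jordan canonical form, so e^{tM} = P · e^{tJ} · P⁻¹, and e^{tJ} can be computed block-by-block.

M has Jordan form
J =
  [4, 1, 0]
  [0, 4, 0]
  [0, 0, 4]
(up to reordering of blocks).

Per-block formulas:
  For a 2×2 Jordan block J_2(4): exp(t · J_2(4)) = e^(4t)·(I + t·N), where N is the 2×2 nilpotent shift.
  For a 1×1 block at λ = 4: exp(t · [4]) = [e^(4t)].

After assembling e^{tJ} and conjugating by P, we get:

e^{tM} =
  [-4*t*exp(4*t) + exp(4*t), 6*t*exp(4*t), 2*t*exp(4*t)]
  [-2*t*exp(4*t), 3*t*exp(4*t) + exp(4*t), t*exp(4*t)]
  [-2*t*exp(4*t), 3*t*exp(4*t), t*exp(4*t) + exp(4*t)]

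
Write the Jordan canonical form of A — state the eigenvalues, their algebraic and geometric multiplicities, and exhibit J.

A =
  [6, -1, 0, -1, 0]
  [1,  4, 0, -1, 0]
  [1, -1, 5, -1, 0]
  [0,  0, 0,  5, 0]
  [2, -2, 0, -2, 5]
J_2(5) ⊕ J_1(5) ⊕ J_1(5) ⊕ J_1(5)

The characteristic polynomial is
  det(x·I − A) = x^5 - 25*x^4 + 250*x^3 - 1250*x^2 + 3125*x - 3125 = (x - 5)^5

Eigenvalues and multiplicities (the geometric multiplicity of λ is n − rank(A − λI), which equals the number of Jordan blocks for λ):
  λ = 5: algebraic multiplicity = 5, geometric multiplicity = 4

Determining the block sizes for each eigenvalue:
  λ = 5: 4 blocks summing to 5 forces exactly one block of size 2 and the rest size 1 → block sizes [2, 1, 1, 1]

Assembling the blocks gives a Jordan form
J =
  [5, 1, 0, 0, 0]
  [0, 5, 0, 0, 0]
  [0, 0, 5, 0, 0]
  [0, 0, 0, 5, 0]
  [0, 0, 0, 0, 5]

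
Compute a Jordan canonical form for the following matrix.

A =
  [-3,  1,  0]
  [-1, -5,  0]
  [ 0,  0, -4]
J_2(-4) ⊕ J_1(-4)

The characteristic polynomial is
  det(x·I − A) = x^3 + 12*x^2 + 48*x + 64 = (x + 4)^3

Eigenvalues and multiplicities (the geometric multiplicity of λ is n − rank(A − λI), which equals the number of Jordan blocks for λ):
  λ = -4: algebraic multiplicity = 3, geometric multiplicity = 2

Determining the block sizes for each eigenvalue:
  λ = -4: 2 blocks summing to 3 forces exactly one block of size 2 and the rest size 1 → block sizes [2, 1]

Assembling the blocks gives a Jordan form
J =
  [-4,  1,  0]
  [ 0, -4,  0]
  [ 0,  0, -4]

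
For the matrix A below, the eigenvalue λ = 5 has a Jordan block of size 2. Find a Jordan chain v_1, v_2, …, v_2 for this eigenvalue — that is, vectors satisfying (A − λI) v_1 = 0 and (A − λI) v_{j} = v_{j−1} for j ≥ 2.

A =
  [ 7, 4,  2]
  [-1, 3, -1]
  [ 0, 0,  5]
A Jordan chain for λ = 5 of length 2:
v_1 = (2, -1, 0)ᵀ
v_2 = (1, 0, 0)ᵀ

Let N = A − (5)·I. We want v_2 with N^2 v_2 = 0 but N^1 v_2 ≠ 0; then v_{j-1} := N · v_j for j = 2, …, 2.

Pick v_2 = (1, 0, 0)ᵀ.
Then v_1 = N · v_2 = (2, -1, 0)ᵀ.

Sanity check: (A − (5)·I) v_1 = (0, 0, 0)ᵀ = 0. ✓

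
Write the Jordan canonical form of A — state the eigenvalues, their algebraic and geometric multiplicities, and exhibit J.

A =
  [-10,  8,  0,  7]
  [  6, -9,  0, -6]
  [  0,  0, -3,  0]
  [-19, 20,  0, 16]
J_2(-3) ⊕ J_1(-3) ⊕ J_1(3)

The characteristic polynomial is
  det(x·I − A) = x^4 + 6*x^3 - 54*x - 81 = (x - 3)*(x + 3)^3

Eigenvalues and multiplicities (the geometric multiplicity of λ is n − rank(A − λI), which equals the number of Jordan blocks for λ):
  λ = -3: algebraic multiplicity = 3, geometric multiplicity = 2
  λ = 3: algebraic multiplicity = 1, geometric multiplicity = 1

Determining the block sizes for each eigenvalue:
  λ = -3: 2 blocks summing to 3 forces exactly one block of size 2 and the rest size 1 → block sizes [2, 1]
  λ = 3: one block (gm = 1), so the single block has size am = 1 → block sizes [1]

Assembling the blocks gives a Jordan form
J =
  [-3,  1,  0, 0]
  [ 0, -3,  0, 0]
  [ 0,  0, -3, 0]
  [ 0,  0,  0, 3]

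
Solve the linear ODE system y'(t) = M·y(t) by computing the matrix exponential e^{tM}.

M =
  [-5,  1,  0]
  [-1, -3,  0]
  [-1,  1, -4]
e^{tM} =
  [-t*exp(-4*t) + exp(-4*t), t*exp(-4*t), 0]
  [-t*exp(-4*t), t*exp(-4*t) + exp(-4*t), 0]
  [-t*exp(-4*t), t*exp(-4*t), exp(-4*t)]

Strategy: write M = P · J · P⁻¹ where J is a Jordan canonical form, so e^{tM} = P · e^{tJ} · P⁻¹, and e^{tJ} can be computed block-by-block.

M has Jordan form
J =
  [-4,  1,  0]
  [ 0, -4,  0]
  [ 0,  0, -4]
(up to reordering of blocks).

Per-block formulas:
  For a 1×1 block at λ = -4: exp(t · [-4]) = [e^(-4t)].
  For a 2×2 Jordan block J_2(-4): exp(t · J_2(-4)) = e^(-4t)·(I + t·N), where N is the 2×2 nilpotent shift.

After assembling e^{tJ} and conjugating by P, we get:

e^{tM} =
  [-t*exp(-4*t) + exp(-4*t), t*exp(-4*t), 0]
  [-t*exp(-4*t), t*exp(-4*t) + exp(-4*t), 0]
  [-t*exp(-4*t), t*exp(-4*t), exp(-4*t)]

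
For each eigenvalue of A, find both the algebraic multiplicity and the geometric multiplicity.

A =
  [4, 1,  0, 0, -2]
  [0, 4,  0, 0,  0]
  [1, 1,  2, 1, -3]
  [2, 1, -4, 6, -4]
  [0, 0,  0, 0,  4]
λ = 4: alg = 5, geom = 3

Step 1 — factor the characteristic polynomial to read off the algebraic multiplicities:
  χ_A(x) = (x - 4)^5

Step 2 — compute geometric multiplicities via the rank-nullity identity g(λ) = n − rank(A − λI):
  rank(A − (4)·I) = 2, so dim ker(A − (4)·I) = n − 2 = 3

Summary:
  λ = 4: algebraic multiplicity = 5, geometric multiplicity = 3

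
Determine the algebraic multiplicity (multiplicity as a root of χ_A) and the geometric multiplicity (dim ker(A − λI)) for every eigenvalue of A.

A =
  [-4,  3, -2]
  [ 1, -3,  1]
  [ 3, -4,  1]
λ = -2: alg = 3, geom = 1

Step 1 — factor the characteristic polynomial to read off the algebraic multiplicities:
  χ_A(x) = (x + 2)^3

Step 2 — compute geometric multiplicities via the rank-nullity identity g(λ) = n − rank(A − λI):
  rank(A − (-2)·I) = 2, so dim ker(A − (-2)·I) = n − 2 = 1

Summary:
  λ = -2: algebraic multiplicity = 3, geometric multiplicity = 1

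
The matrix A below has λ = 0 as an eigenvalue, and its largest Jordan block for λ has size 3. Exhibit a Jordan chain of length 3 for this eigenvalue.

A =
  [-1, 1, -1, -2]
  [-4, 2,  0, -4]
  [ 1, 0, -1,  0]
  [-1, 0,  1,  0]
A Jordan chain for λ = 0 of length 3:
v_1 = (-2, 0, -2, 2)ᵀ
v_2 = (-1, -4, 1, -1)ᵀ
v_3 = (1, 0, 0, 0)ᵀ

Let N = A − (0)·I. We want v_3 with N^3 v_3 = 0 but N^2 v_3 ≠ 0; then v_{j-1} := N · v_j for j = 3, …, 2.

Pick v_3 = (1, 0, 0, 0)ᵀ.
Then v_2 = N · v_3 = (-1, -4, 1, -1)ᵀ.
Then v_1 = N · v_2 = (-2, 0, -2, 2)ᵀ.

Sanity check: (A − (0)·I) v_1 = (0, 0, 0, 0)ᵀ = 0. ✓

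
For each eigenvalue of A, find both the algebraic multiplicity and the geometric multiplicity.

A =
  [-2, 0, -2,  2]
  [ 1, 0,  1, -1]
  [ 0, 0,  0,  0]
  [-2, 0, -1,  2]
λ = 0: alg = 4, geom = 2

Step 1 — factor the characteristic polynomial to read off the algebraic multiplicities:
  χ_A(x) = x^4

Step 2 — compute geometric multiplicities via the rank-nullity identity g(λ) = n − rank(A − λI):
  rank(A − (0)·I) = 2, so dim ker(A − (0)·I) = n − 2 = 2

Summary:
  λ = 0: algebraic multiplicity = 4, geometric multiplicity = 2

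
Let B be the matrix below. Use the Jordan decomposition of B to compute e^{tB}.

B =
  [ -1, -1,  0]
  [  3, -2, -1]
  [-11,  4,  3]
e^{tB} =
  [-t^2 - t + 1, 3*t^2/2 - t, t^2/2]
  [t^2 + 3*t, -3*t^2/2 - 2*t + 1, -t^2/2 - t]
  [-5*t^2 - 11*t, 15*t^2/2 + 4*t, 5*t^2/2 + 3*t + 1]

Strategy: write B = P · J · P⁻¹ where J is a Jordan canonical form, so e^{tB} = P · e^{tJ} · P⁻¹, and e^{tJ} can be computed block-by-block.

B has Jordan form
J =
  [0, 1, 0]
  [0, 0, 1]
  [0, 0, 0]
(up to reordering of blocks).

Per-block formulas:
  For a 3×3 Jordan block J_3(0): exp(t · J_3(0)) = e^(0t)·(I + t·N + (t^2/2)·N^2), where N is the 3×3 nilpotent shift.

After assembling e^{tJ} and conjugating by P, we get:

e^{tB} =
  [-t^2 - t + 1, 3*t^2/2 - t, t^2/2]
  [t^2 + 3*t, -3*t^2/2 - 2*t + 1, -t^2/2 - t]
  [-5*t^2 - 11*t, 15*t^2/2 + 4*t, 5*t^2/2 + 3*t + 1]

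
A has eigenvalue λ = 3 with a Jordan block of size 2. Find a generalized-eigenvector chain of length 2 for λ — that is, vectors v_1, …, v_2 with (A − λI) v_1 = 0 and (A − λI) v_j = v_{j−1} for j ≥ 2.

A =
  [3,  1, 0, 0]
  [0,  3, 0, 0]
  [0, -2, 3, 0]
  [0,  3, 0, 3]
A Jordan chain for λ = 3 of length 2:
v_1 = (1, 0, -2, 3)ᵀ
v_2 = (0, 1, 0, 0)ᵀ

Let N = A − (3)·I. We want v_2 with N^2 v_2 = 0 but N^1 v_2 ≠ 0; then v_{j-1} := N · v_j for j = 2, …, 2.

Pick v_2 = (0, 1, 0, 0)ᵀ.
Then v_1 = N · v_2 = (1, 0, -2, 3)ᵀ.

Sanity check: (A − (3)·I) v_1 = (0, 0, 0, 0)ᵀ = 0. ✓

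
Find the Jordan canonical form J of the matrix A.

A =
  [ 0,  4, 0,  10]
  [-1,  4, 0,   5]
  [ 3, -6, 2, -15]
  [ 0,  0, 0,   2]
J_2(2) ⊕ J_1(2) ⊕ J_1(2)

The characteristic polynomial is
  det(x·I − A) = x^4 - 8*x^3 + 24*x^2 - 32*x + 16 = (x - 2)^4

Eigenvalues and multiplicities (the geometric multiplicity of λ is n − rank(A − λI), which equals the number of Jordan blocks for λ):
  λ = 2: algebraic multiplicity = 4, geometric multiplicity = 3

Determining the block sizes for each eigenvalue:
  λ = 2: 3 blocks summing to 4 forces exactly one block of size 2 and the rest size 1 → block sizes [2, 1, 1]

Assembling the blocks gives a Jordan form
J =
  [2, 1, 0, 0]
  [0, 2, 0, 0]
  [0, 0, 2, 0]
  [0, 0, 0, 2]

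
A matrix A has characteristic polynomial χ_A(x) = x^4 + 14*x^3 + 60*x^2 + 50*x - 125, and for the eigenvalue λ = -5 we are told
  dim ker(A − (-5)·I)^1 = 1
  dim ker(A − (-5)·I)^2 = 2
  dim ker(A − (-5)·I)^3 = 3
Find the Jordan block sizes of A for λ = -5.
Block sizes for λ = -5: [3]

From the dimensions of kernels of powers, the number of Jordan blocks of size at least j is d_j − d_{j−1} where d_j = dim ker(N^j) (with d_0 = 0). Computing the differences gives [1, 1, 1].
The number of blocks of size exactly k is (#blocks of size ≥ k) − (#blocks of size ≥ k + 1), so the partition is: 1 block(s) of size 3.
In nonincreasing order the block sizes are [3].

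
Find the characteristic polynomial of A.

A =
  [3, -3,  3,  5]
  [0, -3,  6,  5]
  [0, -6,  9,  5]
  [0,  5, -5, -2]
x^4 - 7*x^3 + 9*x^2 + 27*x - 54

Expanding det(x·I − A) (e.g. by cofactor expansion or by noting that A is similar to its Jordan form J, which has the same characteristic polynomial as A) gives
  χ_A(x) = x^4 - 7*x^3 + 9*x^2 + 27*x - 54
which factors as (x - 3)^3*(x + 2). The eigenvalues (with algebraic multiplicities) are λ = -2 with multiplicity 1, λ = 3 with multiplicity 3.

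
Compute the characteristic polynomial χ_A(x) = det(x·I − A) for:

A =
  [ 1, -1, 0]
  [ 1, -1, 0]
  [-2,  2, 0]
x^3

Expanding det(x·I − A) (e.g. by cofactor expansion or by noting that A is similar to its Jordan form J, which has the same characteristic polynomial as A) gives
  χ_A(x) = x^3
which factors as x^3. The eigenvalues (with algebraic multiplicities) are λ = 0 with multiplicity 3.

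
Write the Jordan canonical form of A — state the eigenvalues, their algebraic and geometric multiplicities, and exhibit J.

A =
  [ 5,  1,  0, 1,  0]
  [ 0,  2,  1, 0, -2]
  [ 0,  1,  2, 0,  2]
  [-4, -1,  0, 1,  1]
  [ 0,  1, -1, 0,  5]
J_3(3) ⊕ J_2(3)

The characteristic polynomial is
  det(x·I − A) = x^5 - 15*x^4 + 90*x^3 - 270*x^2 + 405*x - 243 = (x - 3)^5

Eigenvalues and multiplicities (the geometric multiplicity of λ is n − rank(A − λI), which equals the number of Jordan blocks for λ):
  λ = 3: algebraic multiplicity = 5, geometric multiplicity = 2

Determining the block sizes for each eigenvalue:
  λ = 3: with am = 5 and gm = 2, the partition is not yet determined (e.g. several partitions of 5 into 2 parts exist). Let N = A − (3)·I. Computing rank(N^1) = 3, rank(N^2) = 1, rank(N^3) = 0; the number of blocks of size ≥ j is rank(N^{j−1}) − rank(N^j), giving [2, 2, 1]. So we have 1 block(s) of size 3, 1 block(s) of size 2 → block sizes [3, 2]

Assembling the blocks gives a Jordan form
J =
  [3, 1, 0, 0, 0]
  [0, 3, 1, 0, 0]
  [0, 0, 3, 0, 0]
  [0, 0, 0, 3, 1]
  [0, 0, 0, 0, 3]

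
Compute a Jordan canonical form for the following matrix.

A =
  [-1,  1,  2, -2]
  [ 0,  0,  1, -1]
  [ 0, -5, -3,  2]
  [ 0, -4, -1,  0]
J_3(-1) ⊕ J_1(-1)

The characteristic polynomial is
  det(x·I − A) = x^4 + 4*x^3 + 6*x^2 + 4*x + 1 = (x + 1)^4

Eigenvalues and multiplicities (the geometric multiplicity of λ is n − rank(A − λI), which equals the number of Jordan blocks for λ):
  λ = -1: algebraic multiplicity = 4, geometric multiplicity = 2

Determining the block sizes for each eigenvalue:
  λ = -1: with am = 4 and gm = 2, the partition is not yet determined (e.g. several partitions of 4 into 2 parts exist). Let N = A − (-1)·I. Computing rank(N^1) = 2, rank(N^2) = 1, rank(N^3) = 0; the number of blocks of size ≥ j is rank(N^{j−1}) − rank(N^j), giving [2, 1, 1]. So we have 1 block(s) of size 3, 1 block(s) of size 1 → block sizes [3, 1]

Assembling the blocks gives a Jordan form
J =
  [-1,  1,  0,  0]
  [ 0, -1,  1,  0]
  [ 0,  0, -1,  0]
  [ 0,  0,  0, -1]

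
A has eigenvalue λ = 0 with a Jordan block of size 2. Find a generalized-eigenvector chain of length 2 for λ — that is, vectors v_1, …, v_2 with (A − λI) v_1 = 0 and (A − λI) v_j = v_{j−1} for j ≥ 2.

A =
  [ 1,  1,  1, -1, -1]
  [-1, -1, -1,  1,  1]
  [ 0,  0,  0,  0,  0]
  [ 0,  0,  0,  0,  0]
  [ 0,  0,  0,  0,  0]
A Jordan chain for λ = 0 of length 2:
v_1 = (1, -1, 0, 0, 0)ᵀ
v_2 = (1, 0, 0, 0, 0)ᵀ

Let N = A − (0)·I. We want v_2 with N^2 v_2 = 0 but N^1 v_2 ≠ 0; then v_{j-1} := N · v_j for j = 2, …, 2.

Pick v_2 = (1, 0, 0, 0, 0)ᵀ.
Then v_1 = N · v_2 = (1, -1, 0, 0, 0)ᵀ.

Sanity check: (A − (0)·I) v_1 = (0, 0, 0, 0, 0)ᵀ = 0. ✓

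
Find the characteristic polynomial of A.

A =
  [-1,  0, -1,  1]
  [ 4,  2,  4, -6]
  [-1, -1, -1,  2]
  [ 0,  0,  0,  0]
x^4

Expanding det(x·I − A) (e.g. by cofactor expansion or by noting that A is similar to its Jordan form J, which has the same characteristic polynomial as A) gives
  χ_A(x) = x^4
which factors as x^4. The eigenvalues (with algebraic multiplicities) are λ = 0 with multiplicity 4.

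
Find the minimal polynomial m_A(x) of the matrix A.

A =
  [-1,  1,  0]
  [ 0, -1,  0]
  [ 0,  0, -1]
x^2 + 2*x + 1

The characteristic polynomial is χ_A(x) = (x + 1)^3, so the eigenvalues are known. The minimal polynomial is
  m_A(x) = Π_λ (x − λ)^{k_λ}
where k_λ is the size of the *largest* Jordan block for λ (equivalently, the smallest k with (A − λI)^k v = 0 for every generalised eigenvector v of λ).

  λ = -1: largest Jordan block has size 2, contributing (x + 1)^2

So m_A(x) = (x + 1)^2 = x^2 + 2*x + 1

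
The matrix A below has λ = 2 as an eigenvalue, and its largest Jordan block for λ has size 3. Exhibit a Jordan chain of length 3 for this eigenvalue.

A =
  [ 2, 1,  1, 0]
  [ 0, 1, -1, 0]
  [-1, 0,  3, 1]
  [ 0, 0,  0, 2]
A Jordan chain for λ = 2 of length 3:
v_1 = (-1, 1, -1, 0)ᵀ
v_2 = (0, 0, -1, 0)ᵀ
v_3 = (1, 0, 0, 0)ᵀ

Let N = A − (2)·I. We want v_3 with N^3 v_3 = 0 but N^2 v_3 ≠ 0; then v_{j-1} := N · v_j for j = 3, …, 2.

Pick v_3 = (1, 0, 0, 0)ᵀ.
Then v_2 = N · v_3 = (0, 0, -1, 0)ᵀ.
Then v_1 = N · v_2 = (-1, 1, -1, 0)ᵀ.

Sanity check: (A − (2)·I) v_1 = (0, 0, 0, 0)ᵀ = 0. ✓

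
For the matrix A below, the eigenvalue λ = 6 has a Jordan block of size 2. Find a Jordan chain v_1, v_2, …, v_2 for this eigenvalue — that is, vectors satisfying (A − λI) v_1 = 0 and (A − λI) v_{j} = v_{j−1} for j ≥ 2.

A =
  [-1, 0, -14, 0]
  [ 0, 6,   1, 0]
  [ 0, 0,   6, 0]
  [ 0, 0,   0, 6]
A Jordan chain for λ = 6 of length 2:
v_1 = (0, -1, 0, 0)ᵀ
v_2 = (2, 0, -1, 0)ᵀ

Let N = A − (6)·I. We want v_2 with N^2 v_2 = 0 but N^1 v_2 ≠ 0; then v_{j-1} := N · v_j for j = 2, …, 2.

Pick v_2 = (2, 0, -1, 0)ᵀ.
Then v_1 = N · v_2 = (0, -1, 0, 0)ᵀ.

Sanity check: (A − (6)·I) v_1 = (0, 0, 0, 0)ᵀ = 0. ✓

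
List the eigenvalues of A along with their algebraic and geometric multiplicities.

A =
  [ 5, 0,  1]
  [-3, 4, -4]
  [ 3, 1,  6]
λ = 5: alg = 3, geom = 1

Step 1 — factor the characteristic polynomial to read off the algebraic multiplicities:
  χ_A(x) = (x - 5)^3

Step 2 — compute geometric multiplicities via the rank-nullity identity g(λ) = n − rank(A − λI):
  rank(A − (5)·I) = 2, so dim ker(A − (5)·I) = n − 2 = 1

Summary:
  λ = 5: algebraic multiplicity = 3, geometric multiplicity = 1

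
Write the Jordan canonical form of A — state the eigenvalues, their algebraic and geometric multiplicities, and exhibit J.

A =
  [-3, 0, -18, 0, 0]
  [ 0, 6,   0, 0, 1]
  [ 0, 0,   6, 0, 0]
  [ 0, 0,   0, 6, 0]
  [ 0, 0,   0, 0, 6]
J_1(-3) ⊕ J_2(6) ⊕ J_1(6) ⊕ J_1(6)

The characteristic polynomial is
  det(x·I − A) = x^5 - 21*x^4 + 144*x^3 - 216*x^2 - 1296*x + 3888 = (x - 6)^4*(x + 3)

Eigenvalues and multiplicities (the geometric multiplicity of λ is n − rank(A − λI), which equals the number of Jordan blocks for λ):
  λ = -3: algebraic multiplicity = 1, geometric multiplicity = 1
  λ = 6: algebraic multiplicity = 4, geometric multiplicity = 3

Determining the block sizes for each eigenvalue:
  λ = -3: one block (gm = 1), so the single block has size am = 1 → block sizes [1]
  λ = 6: 3 blocks summing to 4 forces exactly one block of size 2 and the rest size 1 → block sizes [2, 1, 1]

Assembling the blocks gives a Jordan form
J =
  [-3, 0, 0, 0, 0]
  [ 0, 6, 1, 0, 0]
  [ 0, 0, 6, 0, 0]
  [ 0, 0, 0, 6, 0]
  [ 0, 0, 0, 0, 6]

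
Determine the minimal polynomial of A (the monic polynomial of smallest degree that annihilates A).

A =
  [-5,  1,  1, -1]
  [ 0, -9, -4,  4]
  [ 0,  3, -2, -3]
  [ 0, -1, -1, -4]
x^2 + 10*x + 25

The characteristic polynomial is χ_A(x) = (x + 5)^4, so the eigenvalues are known. The minimal polynomial is
  m_A(x) = Π_λ (x − λ)^{k_λ}
where k_λ is the size of the *largest* Jordan block for λ (equivalently, the smallest k with (A − λI)^k v = 0 for every generalised eigenvector v of λ).

  λ = -5: largest Jordan block has size 2, contributing (x + 5)^2

So m_A(x) = (x + 5)^2 = x^2 + 10*x + 25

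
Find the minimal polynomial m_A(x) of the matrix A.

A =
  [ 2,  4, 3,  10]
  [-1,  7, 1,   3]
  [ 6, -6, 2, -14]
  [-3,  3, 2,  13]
x^2 - 12*x + 36

The characteristic polynomial is χ_A(x) = (x - 6)^4, so the eigenvalues are known. The minimal polynomial is
  m_A(x) = Π_λ (x − λ)^{k_λ}
where k_λ is the size of the *largest* Jordan block for λ (equivalently, the smallest k with (A − λI)^k v = 0 for every generalised eigenvector v of λ).

  λ = 6: largest Jordan block has size 2, contributing (x − 6)^2

So m_A(x) = (x - 6)^2 = x^2 - 12*x + 36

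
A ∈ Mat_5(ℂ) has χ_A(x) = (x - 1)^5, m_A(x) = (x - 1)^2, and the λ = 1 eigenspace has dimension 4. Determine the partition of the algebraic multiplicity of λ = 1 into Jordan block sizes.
Block sizes for λ = 1: [2, 1, 1, 1]

Step 1 — from the characteristic polynomial, algebraic multiplicity of λ = 1 is 5. From dim ker(A − (1)·I) = 4, there are exactly 4 Jordan blocks for λ = 1.
Step 2 — from the minimal polynomial, the factor (x − 1)^2 tells us the largest block for λ = 1 has size 2.
Step 3 — with total size 5, 4 blocks, and largest block 2, the block sizes (in nonincreasing order) are [2, 1, 1, 1].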